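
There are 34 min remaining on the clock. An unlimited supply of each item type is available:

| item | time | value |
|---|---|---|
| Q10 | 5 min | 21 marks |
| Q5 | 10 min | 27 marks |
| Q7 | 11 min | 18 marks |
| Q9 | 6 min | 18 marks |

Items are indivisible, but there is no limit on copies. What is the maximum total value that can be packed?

126 marks

Best value-per-unit is Q10 at 21/5, and filling with it alone uses time 6×5=30. No mix of the others beats 6×21 = 126.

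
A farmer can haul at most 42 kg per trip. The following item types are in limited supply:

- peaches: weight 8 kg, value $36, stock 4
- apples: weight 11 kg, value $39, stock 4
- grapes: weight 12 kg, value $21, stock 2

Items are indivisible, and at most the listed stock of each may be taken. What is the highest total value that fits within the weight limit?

$153

Best selections within weight 42 and stock limits:
- 1×peaches + 3×apples: weight 41, value 153
- 2×peaches + 2×apples: weight 38, value 150
- 3×peaches + 1×apples: weight 35, value 147
Best: $153.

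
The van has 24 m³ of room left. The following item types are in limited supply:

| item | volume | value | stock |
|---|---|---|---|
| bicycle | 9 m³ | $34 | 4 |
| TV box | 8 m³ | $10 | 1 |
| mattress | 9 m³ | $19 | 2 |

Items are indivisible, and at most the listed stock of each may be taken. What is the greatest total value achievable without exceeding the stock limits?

$68

Top feasible selections:
- 2×bicycle: volume 18, value 68
- 1×bicycle + 1×mattress: volume 18, value 53
- 1×bicycle + 1×TV box: volume 17, value 44
Best: $68.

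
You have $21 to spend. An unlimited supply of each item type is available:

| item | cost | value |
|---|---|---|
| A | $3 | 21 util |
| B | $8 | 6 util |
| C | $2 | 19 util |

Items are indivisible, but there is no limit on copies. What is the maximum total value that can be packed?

Best value-per-unit is C at 19/2; filling with it alone gives 10×19 = 190.
Optimal mix: 1×A + 9×C → cost 21, value 192.

192 util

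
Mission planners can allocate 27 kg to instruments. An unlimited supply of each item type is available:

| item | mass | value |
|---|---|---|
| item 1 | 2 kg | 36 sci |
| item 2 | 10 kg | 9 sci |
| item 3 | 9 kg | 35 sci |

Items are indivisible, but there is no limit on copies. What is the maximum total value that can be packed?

468 sci

Best value-per-unit is item 1 at 36/2, and filling with it alone uses mass 13×2=26. No mix of the others beats 13×36 = 468.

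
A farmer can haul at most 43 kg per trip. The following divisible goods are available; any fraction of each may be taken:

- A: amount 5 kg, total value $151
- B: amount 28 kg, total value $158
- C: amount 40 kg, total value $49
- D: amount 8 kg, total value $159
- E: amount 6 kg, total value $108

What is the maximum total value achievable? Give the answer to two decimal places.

553.43

Take in order of value per unit:
- A (151/5 per unit): all 5 → value 151, running total 151.00
- D (159/8 per unit): all 8 → value 159, running total 310.00
- E (108/6 per unit): all 6 → value 108, running total 418.00
- B (158/28 per unit): 24 of 28 → value 24×158/28 = 135.4286, running total 553.43
Total 553.43.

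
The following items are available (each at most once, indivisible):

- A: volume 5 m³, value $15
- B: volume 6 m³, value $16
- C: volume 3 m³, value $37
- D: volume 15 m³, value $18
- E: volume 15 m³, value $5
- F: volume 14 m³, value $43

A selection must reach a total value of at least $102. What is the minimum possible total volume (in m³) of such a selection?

Subsets with value ≥ 102, sorted by total volume:
- A+B+C+F: volume 28, value 111
- A+C+D+F: volume 37, value 113
- B+C+D+F: volume 38, value 114
Minimum volume: 28 m³.

28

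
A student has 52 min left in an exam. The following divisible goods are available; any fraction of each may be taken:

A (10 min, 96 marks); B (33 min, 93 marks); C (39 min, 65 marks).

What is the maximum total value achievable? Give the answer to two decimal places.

Take in order of value per unit:
- A (96/10 per unit): all 10 → value 96, running total 96.00
- B (93/33 per unit): all 33 → value 93, running total 189.00
- C (65/39 per unit): 9 of 39 → value 9×65/39 = 15.0000, running total 204.00
Total 204.00.

204.00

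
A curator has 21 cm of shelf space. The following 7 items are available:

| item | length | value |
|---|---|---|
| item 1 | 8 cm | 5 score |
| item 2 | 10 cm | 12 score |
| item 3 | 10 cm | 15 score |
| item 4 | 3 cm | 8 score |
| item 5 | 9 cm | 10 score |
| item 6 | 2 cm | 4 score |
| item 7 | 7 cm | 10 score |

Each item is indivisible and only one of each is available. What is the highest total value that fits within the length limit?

33 score

Check high-value combinations within 21 cm:
- item 3+item 4+item 7: length 10+3+7=20, value 15+8+10=33
- item 4+item 5+item 6+item 7: length 3+9+2+7=21, value 8+10+4+10=32
- item 2+item 4+item 7: length 10+3+7=20, value 12+8+10=30
- item 3+item 6+item 7: length 10+2+7=19, value 15+4+10=29
- item 3+item 5+item 6: length 10+9+2=21, value 15+10+4=29
Best: 33 score.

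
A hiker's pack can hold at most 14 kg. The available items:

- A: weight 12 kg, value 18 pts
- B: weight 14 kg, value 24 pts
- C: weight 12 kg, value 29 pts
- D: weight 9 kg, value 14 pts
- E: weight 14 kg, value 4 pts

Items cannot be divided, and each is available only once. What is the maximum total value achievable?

This is a 0/1 knapsack; check combinations near the capacity.
- C: weight 12, value 29
- B: weight 14, value 24
- A: weight 12, value 18
- D: weight 9, value 14
Best: 29 pts.

29 pts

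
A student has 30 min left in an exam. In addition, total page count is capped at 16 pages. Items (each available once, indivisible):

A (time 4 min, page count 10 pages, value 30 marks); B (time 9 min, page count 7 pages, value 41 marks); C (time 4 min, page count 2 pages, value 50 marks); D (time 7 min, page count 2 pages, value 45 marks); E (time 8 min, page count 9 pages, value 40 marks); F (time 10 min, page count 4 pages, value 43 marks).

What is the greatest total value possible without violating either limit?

Feasible sets respecting both limits:
- B+C+D+F: time 30, page count 15, value 179
- C+D+F: time 21, page count 8, value 138
- B+C+D: time 20, page count 11, value 136
Best: 179 marks.

179 marks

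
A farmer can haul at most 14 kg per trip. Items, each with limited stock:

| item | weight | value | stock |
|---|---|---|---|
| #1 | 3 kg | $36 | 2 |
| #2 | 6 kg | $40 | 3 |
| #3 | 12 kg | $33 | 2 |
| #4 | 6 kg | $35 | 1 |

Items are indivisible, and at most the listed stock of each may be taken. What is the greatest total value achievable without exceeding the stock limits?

$112

Top feasible selections:
- 2×#1 + 1×#2: weight 12, value 112
- 2×#1 + 1×#4: weight 12, value 107
- 2×#2: weight 12, value 80
- 1×#1 + 1×#2: weight 9, value 76
Best: $112.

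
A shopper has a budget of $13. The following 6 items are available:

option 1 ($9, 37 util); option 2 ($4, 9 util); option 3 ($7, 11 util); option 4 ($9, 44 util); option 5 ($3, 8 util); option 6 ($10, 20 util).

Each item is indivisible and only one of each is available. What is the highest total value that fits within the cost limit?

Check high-value combinations within $13:
- option 2+option 4: cost 4+9=13, value 9+44=53
- option 4+option 5: cost 9+3=12, value 44+8=52
- option 1+option 2: cost 9+4=13, value 37+9=46
- option 1+option 5: cost 9+3=12, value 37+8=45
- option 4: cost 9, value 44
Best: 53 util.

53 util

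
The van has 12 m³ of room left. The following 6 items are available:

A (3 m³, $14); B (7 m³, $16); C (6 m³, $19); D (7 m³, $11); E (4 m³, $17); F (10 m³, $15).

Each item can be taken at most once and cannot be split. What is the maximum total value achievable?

$36

This is a 0/1 knapsack; check combinations near the capacity.
- C+E: volume 6+4=10, value 19+17=36
- A+C: volume 3+6=9, value 14+19=33
- B+E: volume 7+4=11, value 16+17=33
- A+E: volume 3+4=7, value 14+17=31
Best: $36.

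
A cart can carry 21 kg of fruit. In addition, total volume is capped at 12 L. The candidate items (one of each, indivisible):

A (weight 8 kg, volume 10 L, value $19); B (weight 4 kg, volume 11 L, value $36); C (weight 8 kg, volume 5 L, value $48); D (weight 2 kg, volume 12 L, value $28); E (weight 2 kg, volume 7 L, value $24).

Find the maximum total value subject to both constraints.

Feasible sets respecting both limits:
- C+E: weight 10, volume 12, value 72
- C: weight 8, volume 5, value 48
- B: weight 4, volume 11, value 36
Best: $72.

$72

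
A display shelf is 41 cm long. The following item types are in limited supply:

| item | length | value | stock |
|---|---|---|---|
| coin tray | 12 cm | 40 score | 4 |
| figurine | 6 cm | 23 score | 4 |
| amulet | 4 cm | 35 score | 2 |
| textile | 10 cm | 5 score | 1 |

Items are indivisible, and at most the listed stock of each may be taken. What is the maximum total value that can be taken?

179 score

Best selections within length 41 and stock limits:
- 1×coin tray + 3×figurine + 2×amulet: length 38, value 179
- 2×coin tray + 1×figurine + 2×amulet: length 38, value 173
Best: 179 score.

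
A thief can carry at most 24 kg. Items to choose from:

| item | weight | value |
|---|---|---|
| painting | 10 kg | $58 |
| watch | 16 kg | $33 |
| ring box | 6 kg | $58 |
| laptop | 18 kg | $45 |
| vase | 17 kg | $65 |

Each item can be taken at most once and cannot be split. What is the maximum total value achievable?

This is a 0/1 knapsack; check combinations near the capacity.
- ring box+vase: weight 6+17=23, value 58+65=123
- painting+ring box: weight 10+6=16, value 58+58=116
- ring box+laptop: weight 6+18=24, value 58+45=103
Best: $123.

$123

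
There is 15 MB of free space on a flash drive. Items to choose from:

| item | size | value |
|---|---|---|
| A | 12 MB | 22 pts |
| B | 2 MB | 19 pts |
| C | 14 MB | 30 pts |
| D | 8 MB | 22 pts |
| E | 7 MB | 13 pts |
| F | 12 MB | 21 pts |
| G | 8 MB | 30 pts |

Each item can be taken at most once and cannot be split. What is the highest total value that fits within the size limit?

49 pts

Check high-value combinations within 15 MB:
- B+G: size 2+8=10, value 19+30=49
- E+G: size 7+8=15, value 13+30=43
- B+D: size 2+8=10, value 19+22=41
Best: 49 pts.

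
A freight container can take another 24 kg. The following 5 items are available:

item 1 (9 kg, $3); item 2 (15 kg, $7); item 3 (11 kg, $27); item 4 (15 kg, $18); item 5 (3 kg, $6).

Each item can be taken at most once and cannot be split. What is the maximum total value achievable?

$36

Check high-value combinations within 24 kg:
- item 1+item 3+item 5: weight 9+11+3=23, value 3+27+6=36
- item 3+item 5: weight 11+3=14, value 27+6=33
- item 1+item 3: weight 9+11=20, value 3+27=30
- item 3: weight 11, value 27
Best: $36.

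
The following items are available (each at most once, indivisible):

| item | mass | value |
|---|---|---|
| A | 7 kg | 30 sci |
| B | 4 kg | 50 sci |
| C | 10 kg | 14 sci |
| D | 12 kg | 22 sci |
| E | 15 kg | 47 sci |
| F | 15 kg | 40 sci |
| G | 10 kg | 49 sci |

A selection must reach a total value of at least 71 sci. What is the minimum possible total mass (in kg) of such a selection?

Subsets with value ≥ 71, sorted by total mass:
- A+B: mass 11, value 80
- B+G: mass 14, value 99
Minimum mass: 11 kg.

11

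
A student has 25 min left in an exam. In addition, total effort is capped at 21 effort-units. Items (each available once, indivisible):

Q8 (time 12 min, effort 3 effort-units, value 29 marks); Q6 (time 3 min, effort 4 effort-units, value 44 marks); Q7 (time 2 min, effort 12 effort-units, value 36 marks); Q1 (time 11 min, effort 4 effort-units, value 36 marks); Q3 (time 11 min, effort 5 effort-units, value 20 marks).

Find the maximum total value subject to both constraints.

Feasible sets respecting both limits:
- Q6+Q7+Q1: time 16, effort 20, value 116
- Q8+Q6+Q7: time 17, effort 19, value 109
- Q8+Q7+Q1: time 25, effort 19, value 101
Best: 116 marks.

116 marks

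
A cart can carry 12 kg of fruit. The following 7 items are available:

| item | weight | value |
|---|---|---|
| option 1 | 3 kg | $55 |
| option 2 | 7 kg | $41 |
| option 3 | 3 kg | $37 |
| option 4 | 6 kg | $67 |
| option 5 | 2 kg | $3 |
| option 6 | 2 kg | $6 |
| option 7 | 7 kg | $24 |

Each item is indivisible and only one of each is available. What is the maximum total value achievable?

Check high-value combinations within 12 kg:
- option 1+option 3+option 4: weight 3+3+6=12, value 55+37+67=159
- option 1+option 4+option 6: weight 3+6+2=11, value 55+67+6=128
- option 1+option 4+option 5: weight 3+6+2=11, value 55+67+3=125
- option 1+option 4: weight 3+6=9, value 55+67=122
- option 3+option 4+option 6: weight 3+6+2=11, value 37+67+6=110
Best: $159.

$159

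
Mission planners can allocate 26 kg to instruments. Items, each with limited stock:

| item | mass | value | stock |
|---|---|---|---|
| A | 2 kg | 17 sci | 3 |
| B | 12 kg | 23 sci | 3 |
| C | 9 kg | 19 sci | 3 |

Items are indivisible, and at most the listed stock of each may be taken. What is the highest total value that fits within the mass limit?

Best selections within mass 26 and stock limits:
- 3×A + 2×C: mass 24, value 89
- 2×A + 1×B + 1×C: mass 25, value 76
- 3×A + 1×B: mass 18, value 74
- 2×A + 2×C: mass 22, value 72
Best: 89 sci.

89 sci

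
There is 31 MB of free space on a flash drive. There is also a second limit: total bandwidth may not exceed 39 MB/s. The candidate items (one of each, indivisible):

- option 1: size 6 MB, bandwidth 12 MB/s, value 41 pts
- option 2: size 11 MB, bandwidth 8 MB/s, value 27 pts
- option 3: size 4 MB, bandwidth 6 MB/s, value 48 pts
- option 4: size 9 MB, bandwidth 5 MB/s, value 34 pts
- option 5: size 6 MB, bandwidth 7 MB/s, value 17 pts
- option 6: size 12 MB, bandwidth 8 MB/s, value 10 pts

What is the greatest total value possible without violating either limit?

150 pts

Feasible sets respecting both limits:
- option 1+option 2+option 3+option 4: size 30, bandwidth 31, value 150
- option 1+option 3+option 4+option 5: size 25, bandwidth 30, value 140
- option 1+option 2+option 3+option 5: size 27, bandwidth 33, value 133
- option 1+option 3+option 4+option 6: size 31, bandwidth 31, value 133
Best: 150 pts.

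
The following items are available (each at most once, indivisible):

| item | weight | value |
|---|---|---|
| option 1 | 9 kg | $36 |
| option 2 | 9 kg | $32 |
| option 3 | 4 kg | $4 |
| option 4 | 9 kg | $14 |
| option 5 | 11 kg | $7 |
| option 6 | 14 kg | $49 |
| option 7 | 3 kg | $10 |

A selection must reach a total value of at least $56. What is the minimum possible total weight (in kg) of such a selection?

Subsets with value ≥ 56, sorted by total weight:
- option 6+option 7: weight 17, value 59
- option 1+option 2: weight 18, value 68
- option 1+option 2+option 7: weight 21, value 78
Minimum weight: 17 kg.

17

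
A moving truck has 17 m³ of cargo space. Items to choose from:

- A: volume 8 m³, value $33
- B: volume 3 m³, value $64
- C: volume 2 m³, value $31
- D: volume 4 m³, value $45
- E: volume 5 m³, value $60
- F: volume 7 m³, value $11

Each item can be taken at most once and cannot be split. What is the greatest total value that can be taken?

Check high-value combinations within 17 m³:
- B+C+D+E: volume 3+2+4+5=14, value 64+31+45+60=200
- A+B+C+D: volume 8+3+2+4=17, value 33+64+31+45=173
- B+D+E: volume 3+4+5=12, value 64+45+60=169
Best: $200.

$200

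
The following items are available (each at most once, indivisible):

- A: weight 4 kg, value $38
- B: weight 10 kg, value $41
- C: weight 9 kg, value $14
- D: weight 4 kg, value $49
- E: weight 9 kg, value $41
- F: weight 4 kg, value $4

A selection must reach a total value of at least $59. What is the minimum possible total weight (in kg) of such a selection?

8

Subsets with value ≥ 59, sorted by total weight:
- A+D: weight 8, value 87
- A+D+F: weight 12, value 91
Minimum weight: 8 kg.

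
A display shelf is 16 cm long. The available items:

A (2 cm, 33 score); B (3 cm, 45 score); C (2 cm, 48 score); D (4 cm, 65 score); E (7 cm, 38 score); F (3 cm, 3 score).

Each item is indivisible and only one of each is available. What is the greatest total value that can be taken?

196 score

Check high-value combinations within 16 cm:
- B+C+D+E: length 3+2+4+7=16, value 45+48+65+38=196
- A+B+C+D+F: length 2+3+2+4+3=14, value 33+45+48+65+3=194
- A+B+C+D: length 2+3+2+4=11, value 33+45+48+65=191
- A+C+D+E: length 2+2+4+7=15, value 33+48+65+38=184
Best: 196 score.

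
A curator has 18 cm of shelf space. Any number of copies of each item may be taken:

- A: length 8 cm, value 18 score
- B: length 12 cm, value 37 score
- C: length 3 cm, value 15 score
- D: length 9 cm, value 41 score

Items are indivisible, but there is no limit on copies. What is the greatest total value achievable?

Best value-per-unit is C at 15/3, and filling with it alone uses length 6×3=18. No mix of the others beats 6×15 = 90.

90 score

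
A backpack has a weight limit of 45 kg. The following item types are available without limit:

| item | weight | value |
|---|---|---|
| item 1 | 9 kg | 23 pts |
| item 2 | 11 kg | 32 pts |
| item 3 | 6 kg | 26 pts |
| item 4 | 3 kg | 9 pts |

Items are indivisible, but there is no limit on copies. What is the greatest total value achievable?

191 pts

Best value-per-unit is item 3 at 26/6; filling with it alone gives 7×26 = 182.
Optimal mix: 7×item 3 + 1×item 4 → weight 45, value 191.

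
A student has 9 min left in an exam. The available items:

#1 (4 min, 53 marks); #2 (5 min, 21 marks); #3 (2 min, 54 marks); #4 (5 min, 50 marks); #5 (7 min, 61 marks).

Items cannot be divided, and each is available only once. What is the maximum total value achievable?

115 marks

Check high-value combinations within 9 min:
- #3+#5: time 2+7=9, value 54+61=115
- #1+#3: time 4+2=6, value 53+54=107
- #3+#4: time 2+5=7, value 54+50=104
Best: 115 marks.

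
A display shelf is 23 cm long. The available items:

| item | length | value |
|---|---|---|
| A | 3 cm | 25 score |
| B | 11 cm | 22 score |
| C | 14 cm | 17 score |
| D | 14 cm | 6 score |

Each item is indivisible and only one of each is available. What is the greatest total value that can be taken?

47 score

This is a 0/1 knapsack; check combinations near the capacity.
- A+B: length 3+11=14, value 25+22=47
- A+C: length 3+14=17, value 25+17=42
- A+D: length 3+14=17, value 25+6=31
Best: 47 score.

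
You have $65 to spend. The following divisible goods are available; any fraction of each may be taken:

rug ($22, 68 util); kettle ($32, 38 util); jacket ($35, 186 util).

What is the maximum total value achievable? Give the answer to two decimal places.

Take in order of value per unit:
- jacket (186/35 per unit): all 35 → value 186, running total 186.00
- rug (68/22 per unit): all 22 → value 68, running total 254.00
- kettle (38/32 per unit): 8 of 32 → value 8×38/32 = 9.5000, running total 263.50
Total 263.50.

263.50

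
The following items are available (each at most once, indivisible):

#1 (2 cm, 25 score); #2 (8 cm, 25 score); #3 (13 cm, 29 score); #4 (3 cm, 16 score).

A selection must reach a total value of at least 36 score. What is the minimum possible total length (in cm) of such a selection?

Subsets with value ≥ 36, sorted by total length:
- #1+#4: length 5, value 41
- #1+#2: length 10, value 50
- #2+#4: length 11, value 41
- #1+#2+#4: length 13, value 66
Minimum length: 5 cm.

5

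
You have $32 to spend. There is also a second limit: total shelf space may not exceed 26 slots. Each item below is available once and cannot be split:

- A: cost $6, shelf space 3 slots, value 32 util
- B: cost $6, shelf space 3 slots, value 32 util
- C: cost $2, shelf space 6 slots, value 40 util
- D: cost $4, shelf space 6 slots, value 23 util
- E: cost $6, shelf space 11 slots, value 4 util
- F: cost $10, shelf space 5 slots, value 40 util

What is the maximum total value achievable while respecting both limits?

Feasible sets respecting both limits:
- A+B+C+D+F: cost 28, shelf space 23, value 167
- A+B+C+F: cost 24, shelf space 17, value 144
- A+C+D+F: cost 22, shelf space 20, value 135
- B+C+D+F: cost 22, shelf space 20, value 135
Best: 167 util.

167 util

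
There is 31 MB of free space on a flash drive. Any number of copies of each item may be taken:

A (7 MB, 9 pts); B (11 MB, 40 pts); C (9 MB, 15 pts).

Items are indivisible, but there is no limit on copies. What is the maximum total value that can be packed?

Best value-per-unit is B at 40/11; filling with it alone gives 2×40 = 80.
Optimal mix: 2×B + 1×C → size 31, value 95.

95 pts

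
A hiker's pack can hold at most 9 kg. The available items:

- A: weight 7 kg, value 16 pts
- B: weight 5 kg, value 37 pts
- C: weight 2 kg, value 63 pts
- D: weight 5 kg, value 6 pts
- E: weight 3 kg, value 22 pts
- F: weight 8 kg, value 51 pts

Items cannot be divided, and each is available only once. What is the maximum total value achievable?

100 pts

Check high-value combinations within 9 kg:
- B+C: weight 5+2=7, value 37+63=100
- C+E: weight 2+3=5, value 63+22=85
- A+C: weight 7+2=9, value 16+63=79
- C+D: weight 2+5=7, value 63+6=69
Best: 100 pts.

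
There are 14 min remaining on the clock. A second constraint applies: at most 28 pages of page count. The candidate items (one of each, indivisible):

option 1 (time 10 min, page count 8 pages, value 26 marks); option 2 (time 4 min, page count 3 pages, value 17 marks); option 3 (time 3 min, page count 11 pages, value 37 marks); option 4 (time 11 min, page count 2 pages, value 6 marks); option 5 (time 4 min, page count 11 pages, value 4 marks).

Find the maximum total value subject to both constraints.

63 marks

Feasible sets respecting both limits:
- option 1+option 3: time 13, page count 19, value 63
- option 2+option 3+option 5: time 11, page count 25, value 58
- option 2+option 3: time 7, page count 14, value 54
Best: 63 marks.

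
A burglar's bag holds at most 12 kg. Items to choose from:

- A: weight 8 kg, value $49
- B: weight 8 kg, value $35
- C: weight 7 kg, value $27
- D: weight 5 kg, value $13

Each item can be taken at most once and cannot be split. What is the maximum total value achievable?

Check high-value combinations within 12 kg:
- A: weight 8, value 49
- C+D: weight 7+5=12, value 27+13=40
- B: weight 8, value 35
Best: $49.

$49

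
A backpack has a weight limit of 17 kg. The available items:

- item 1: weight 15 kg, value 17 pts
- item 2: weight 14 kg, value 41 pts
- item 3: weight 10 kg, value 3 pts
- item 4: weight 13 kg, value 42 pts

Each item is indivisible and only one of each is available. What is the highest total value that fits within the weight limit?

Check high-value combinations within 17 kg:
- item 4: weight 13, value 42
- item 2: weight 14, value 41
- item 1: weight 15, value 17
- item 3: weight 10, value 3
Best: 42 pts.

42 pts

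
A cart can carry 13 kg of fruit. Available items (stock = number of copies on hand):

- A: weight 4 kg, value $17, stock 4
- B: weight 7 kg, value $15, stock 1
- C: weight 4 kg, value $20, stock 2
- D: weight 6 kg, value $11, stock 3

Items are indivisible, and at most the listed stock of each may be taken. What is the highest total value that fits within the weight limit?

Top feasible selections:
- 1×A + 2×C: weight 12, value 57
- 2×A + 1×C: weight 12, value 54
- 3×A: weight 12, value 51
Best: $57.

$57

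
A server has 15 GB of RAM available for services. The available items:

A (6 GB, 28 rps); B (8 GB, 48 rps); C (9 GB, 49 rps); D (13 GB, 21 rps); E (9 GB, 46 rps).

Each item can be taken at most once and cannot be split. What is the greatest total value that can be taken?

77 rps

This is a 0/1 knapsack; check combinations near the capacity.
- A+C: memory 6+9=15, value 28+49=77
- A+B: memory 6+8=14, value 28+48=76
- A+E: memory 6+9=15, value 28+46=74
- C: memory 9, value 49
Best: 77 rps.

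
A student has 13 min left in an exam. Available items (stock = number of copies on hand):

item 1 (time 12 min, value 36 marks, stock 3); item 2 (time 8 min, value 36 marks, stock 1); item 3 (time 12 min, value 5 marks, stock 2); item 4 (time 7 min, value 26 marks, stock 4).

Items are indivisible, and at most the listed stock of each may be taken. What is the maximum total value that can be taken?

36 marks

Best selections within time 13 and stock limits:
- 1×item 2: time 8, value 36
- 1×item 1: time 12, value 36
- 1×item 4: time 7, value 26
- 1×item 3: time 12, value 5
Best: 36 marks.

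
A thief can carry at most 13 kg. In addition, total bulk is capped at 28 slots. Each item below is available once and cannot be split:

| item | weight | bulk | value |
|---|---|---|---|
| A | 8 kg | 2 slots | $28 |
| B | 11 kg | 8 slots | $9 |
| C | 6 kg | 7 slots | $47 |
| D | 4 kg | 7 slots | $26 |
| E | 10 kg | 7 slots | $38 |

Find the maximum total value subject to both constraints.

Feasible sets respecting both limits:
- C+D: weight 10, bulk 14, value 73
- A+D: weight 12, bulk 9, value 54
- C: weight 6, bulk 7, value 47
Best: $73.

$73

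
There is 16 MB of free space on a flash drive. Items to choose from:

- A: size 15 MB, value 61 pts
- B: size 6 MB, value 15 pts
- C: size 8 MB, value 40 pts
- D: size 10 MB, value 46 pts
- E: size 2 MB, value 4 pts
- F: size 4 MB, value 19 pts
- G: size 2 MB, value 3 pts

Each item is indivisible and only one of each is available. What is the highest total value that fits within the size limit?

69 pts

Check high-value combinations within 16 MB:
- D+E+F: size 10+2+4=16, value 46+4+19=69
- D+F+G: size 10+4+2=16, value 46+19+3=68
- C+E+F+G: size 8+2+4+2=16, value 40+4+19+3=66
- D+F: size 10+4=14, value 46+19=65
Best: 69 pts.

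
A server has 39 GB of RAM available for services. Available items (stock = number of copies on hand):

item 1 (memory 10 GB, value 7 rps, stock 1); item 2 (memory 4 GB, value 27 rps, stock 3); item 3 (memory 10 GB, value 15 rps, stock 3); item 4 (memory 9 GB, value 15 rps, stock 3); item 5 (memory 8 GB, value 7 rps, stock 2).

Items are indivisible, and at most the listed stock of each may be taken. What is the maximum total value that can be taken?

126 rps

Top feasible selections:
- 3×item 2 + 3×item 4: memory 39, value 126
- 3×item 2 + 2×item 4 + 1×item 5: memory 38, value 118
- 3×item 2 + 1×item 3 + 1×item 4 + 1×item 5: memory 39, value 118
Best: 126 rps.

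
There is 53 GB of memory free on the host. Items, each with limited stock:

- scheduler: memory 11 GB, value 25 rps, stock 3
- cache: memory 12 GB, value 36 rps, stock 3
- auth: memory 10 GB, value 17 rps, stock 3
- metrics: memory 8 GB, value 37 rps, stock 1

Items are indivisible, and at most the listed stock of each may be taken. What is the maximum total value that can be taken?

151 rps

Best selections within memory 53 and stock limits:
- 1×scheduler + 2×cache + 1×auth + 1×metrics: memory 53, value 151
- 3×scheduler + 1×cache + 1×metrics: memory 53, value 148
- 3×cache + 1×metrics: memory 44, value 145
Best: 151 rps.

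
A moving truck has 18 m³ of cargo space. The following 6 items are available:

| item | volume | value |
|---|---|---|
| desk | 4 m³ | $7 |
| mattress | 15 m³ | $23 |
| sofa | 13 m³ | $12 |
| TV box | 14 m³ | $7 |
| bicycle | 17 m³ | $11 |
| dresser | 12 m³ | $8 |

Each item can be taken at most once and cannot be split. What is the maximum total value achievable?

$23

Check high-value combinations within 18 m³:
- mattress: volume 15, value 23
- desk+sofa: volume 4+13=17, value 7+12=19
- desk+dresser: volume 4+12=16, value 7+8=15
- desk+TV box: volume 4+14=18, value 7+7=14
Best: $23.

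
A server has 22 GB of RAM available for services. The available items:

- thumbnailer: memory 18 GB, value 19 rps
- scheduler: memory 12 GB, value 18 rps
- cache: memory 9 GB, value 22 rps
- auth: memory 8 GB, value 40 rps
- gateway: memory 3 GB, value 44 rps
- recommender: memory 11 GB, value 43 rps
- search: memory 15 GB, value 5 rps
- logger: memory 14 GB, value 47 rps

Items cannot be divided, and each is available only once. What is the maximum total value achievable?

127 rps

Check high-value combinations within 22 GB:
- auth+gateway+recommender: memory 8+3+11=22, value 40+44+43=127
- cache+auth+gateway: memory 9+8+3=20, value 22+40+44=106
- gateway+logger: memory 3+14=17, value 44+47=91
- gateway+recommender: memory 3+11=14, value 44+43=87
- auth+logger: memory 8+14=22, value 40+47=87
Best: 127 rps.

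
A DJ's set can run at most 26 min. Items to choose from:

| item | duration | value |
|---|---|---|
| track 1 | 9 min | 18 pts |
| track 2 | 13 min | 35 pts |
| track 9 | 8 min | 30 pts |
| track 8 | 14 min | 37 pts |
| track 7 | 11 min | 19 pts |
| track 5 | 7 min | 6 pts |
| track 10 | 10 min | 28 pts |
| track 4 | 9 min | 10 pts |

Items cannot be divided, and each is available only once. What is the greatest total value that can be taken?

67 pts

Check high-value combinations within 26 min:
- track 9+track 8: duration 8+14=22, value 30+37=67
- track 2+track 9: duration 13+8=21, value 35+30=65
- track 8+track 10: duration 14+10=24, value 37+28=65
Best: 67 pts.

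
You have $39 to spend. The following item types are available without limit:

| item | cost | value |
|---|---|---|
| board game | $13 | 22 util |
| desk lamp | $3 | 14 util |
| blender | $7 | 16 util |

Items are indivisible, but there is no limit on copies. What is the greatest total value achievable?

182 util

Best value-per-unit is desk lamp at 14/3, and filling with it alone uses cost 13×3=39. No mix of the others beats 13×14 = 182.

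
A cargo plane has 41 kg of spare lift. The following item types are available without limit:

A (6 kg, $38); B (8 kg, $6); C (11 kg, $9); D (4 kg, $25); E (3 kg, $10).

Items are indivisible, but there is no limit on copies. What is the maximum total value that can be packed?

Best value-per-unit is A at 38/6; filling with it alone gives 6×38 = 228.
Optimal mix: 6×A + 1×D → weight 40, value 253.

$253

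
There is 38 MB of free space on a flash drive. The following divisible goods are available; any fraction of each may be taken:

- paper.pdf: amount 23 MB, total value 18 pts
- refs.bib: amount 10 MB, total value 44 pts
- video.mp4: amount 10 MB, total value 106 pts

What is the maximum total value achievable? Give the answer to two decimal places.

164.09

Take in order of value per unit:
- video.mp4 (106/10 per unit): all 10 → value 106, running total 106.00
- refs.bib (44/10 per unit): all 10 → value 44, running total 150.00
- paper.pdf (18/23 per unit): 18 of 23 → value 18×18/23 = 14.0870, running total 164.09
Total 164.09.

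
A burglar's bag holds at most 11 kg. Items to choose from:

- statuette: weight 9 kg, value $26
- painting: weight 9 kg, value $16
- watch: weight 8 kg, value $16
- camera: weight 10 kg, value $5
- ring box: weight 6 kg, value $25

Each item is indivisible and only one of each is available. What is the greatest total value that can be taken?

Check high-value combinations within 11 kg:
- statuette: weight 9, value 26
- ring box: weight 6, value 25
- watch: weight 8, value 16
Best: $26.

$26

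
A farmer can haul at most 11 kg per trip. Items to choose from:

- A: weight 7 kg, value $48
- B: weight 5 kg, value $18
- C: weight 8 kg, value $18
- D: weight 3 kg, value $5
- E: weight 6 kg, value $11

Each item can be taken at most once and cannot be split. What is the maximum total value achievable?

$53

Check high-value combinations within 11 kg:
- A+D: weight 7+3=10, value 48+5=53
- A: weight 7, value 48
- B+E: weight 5+6=11, value 18+11=29
- B+D: weight 5+3=8, value 18+5=23
Best: $53.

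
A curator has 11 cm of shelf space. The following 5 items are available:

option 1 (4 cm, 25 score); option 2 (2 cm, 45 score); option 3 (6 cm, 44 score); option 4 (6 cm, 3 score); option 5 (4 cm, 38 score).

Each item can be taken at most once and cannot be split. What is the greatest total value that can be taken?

Check high-value combinations within 11 cm:
- option 1+option 2+option 5: length 4+2+4=10, value 25+45+38=108
- option 2+option 3: length 2+6=8, value 45+44=89
- option 2+option 5: length 2+4=6, value 45+38=83
Best: 108 score.

108 score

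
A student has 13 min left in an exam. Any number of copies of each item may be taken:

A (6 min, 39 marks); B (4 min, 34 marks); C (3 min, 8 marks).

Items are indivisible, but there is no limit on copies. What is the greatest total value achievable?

102 marks

Best value-per-unit is B at 34/4, and filling with it alone uses time 3×4=12. No mix of the others beats 3×34 = 102.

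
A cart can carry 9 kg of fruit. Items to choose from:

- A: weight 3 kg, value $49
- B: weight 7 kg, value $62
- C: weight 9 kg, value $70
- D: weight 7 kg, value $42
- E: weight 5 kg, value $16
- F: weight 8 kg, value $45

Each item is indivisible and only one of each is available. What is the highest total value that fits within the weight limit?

$70

Check high-value combinations within 9 kg:
- C: weight 9, value 70
- A+E: weight 3+5=8, value 49+16=65
- B: weight 7, value 62
Best: $70.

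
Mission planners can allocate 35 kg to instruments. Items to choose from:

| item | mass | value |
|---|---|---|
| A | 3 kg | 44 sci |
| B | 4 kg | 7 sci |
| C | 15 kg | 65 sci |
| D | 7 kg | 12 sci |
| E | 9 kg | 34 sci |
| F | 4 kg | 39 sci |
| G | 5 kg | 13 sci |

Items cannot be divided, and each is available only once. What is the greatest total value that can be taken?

This is a 0/1 knapsack; check combinations near the capacity.
- A+B+C+E+F: mass 3+4+15+9+4=35, value 44+7+65+34+39=189
- A+C+E+F: mass 3+15+9+4=31, value 44+65+34+39=182
- A+C+D+F+G: mass 3+15+7+4+5=34, value 44+65+12+39+13=173
Best: 189 sci.

189 sci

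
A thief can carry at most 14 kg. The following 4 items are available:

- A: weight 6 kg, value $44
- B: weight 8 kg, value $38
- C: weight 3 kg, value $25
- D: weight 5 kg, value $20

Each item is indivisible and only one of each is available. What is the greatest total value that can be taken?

Check high-value combinations within 14 kg:
- A+C+D: weight 6+3+5=14, value 44+25+20=89
- A+B: weight 6+8=14, value 44+38=82
- A+C: weight 6+3=9, value 44+25=69
- A+D: weight 6+5=11, value 44+20=64
Best: $89.

$89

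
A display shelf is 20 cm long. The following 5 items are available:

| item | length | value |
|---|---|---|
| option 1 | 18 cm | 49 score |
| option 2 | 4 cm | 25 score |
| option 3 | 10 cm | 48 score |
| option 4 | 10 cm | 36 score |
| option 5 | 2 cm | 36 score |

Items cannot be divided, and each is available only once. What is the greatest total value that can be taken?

109 score

Check high-value combinations within 20 cm:
- option 2+option 3+option 5: length 4+10+2=16, value 25+48+36=109
- option 2+option 4+option 5: length 4+10+2=16, value 25+36+36=97
- option 1+option 5: length 18+2=20, value 49+36=85
- option 3+option 5: length 10+2=12, value 48+36=84
- option 3+option 4: length 10+10=20, value 48+36=84
Best: 109 score.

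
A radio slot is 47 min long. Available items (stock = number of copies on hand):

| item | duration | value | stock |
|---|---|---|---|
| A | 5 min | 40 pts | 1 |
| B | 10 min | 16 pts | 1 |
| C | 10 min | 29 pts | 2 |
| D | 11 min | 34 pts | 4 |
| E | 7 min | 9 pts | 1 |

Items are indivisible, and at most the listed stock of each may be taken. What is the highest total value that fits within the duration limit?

166 pts

Top feasible selections:
- 1×A + 2×C + 2×D: duration 47, value 166
- 1×A + 1×B + 1×C + 2×D: duration 47, value 153
Best: 166 pts.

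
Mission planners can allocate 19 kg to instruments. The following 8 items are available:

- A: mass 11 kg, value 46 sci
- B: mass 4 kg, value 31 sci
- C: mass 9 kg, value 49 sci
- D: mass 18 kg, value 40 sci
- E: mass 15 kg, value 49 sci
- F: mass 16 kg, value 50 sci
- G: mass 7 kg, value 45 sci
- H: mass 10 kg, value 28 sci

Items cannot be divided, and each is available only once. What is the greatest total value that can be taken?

94 sci

This is a 0/1 knapsack; check combinations near the capacity.
- C+G: mass 9+7=16, value 49+45=94
- A+G: mass 11+7=18, value 46+45=91
- B+C: mass 4+9=13, value 31+49=80
- B+E: mass 4+15=19, value 31+49=80
Best: 94 sci.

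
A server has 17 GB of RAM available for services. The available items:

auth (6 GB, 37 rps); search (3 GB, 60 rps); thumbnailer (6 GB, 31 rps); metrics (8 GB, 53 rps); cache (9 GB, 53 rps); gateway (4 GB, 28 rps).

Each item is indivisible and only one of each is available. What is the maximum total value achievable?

150 rps

Check high-value combinations within 17 GB:
- auth+search+metrics: memory 6+3+8=17, value 37+60+53=150
- search+thumbnailer+metrics: memory 3+6+8=17, value 60+31+53=144
- search+metrics+gateway: memory 3+8+4=15, value 60+53+28=141
Best: 150 rps.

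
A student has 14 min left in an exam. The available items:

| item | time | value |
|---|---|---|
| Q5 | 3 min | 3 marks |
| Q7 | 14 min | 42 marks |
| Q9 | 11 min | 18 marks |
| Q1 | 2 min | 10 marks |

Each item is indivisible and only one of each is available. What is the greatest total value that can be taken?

42 marks

Check high-value combinations within 14 min:
- Q7: time 14, value 42
- Q9+Q1: time 11+2=13, value 18+10=28
- Q5+Q9: time 3+11=14, value 3+18=21
- Q9: time 11, value 18
- Q5+Q1: time 3+2=5, value 3+10=13
Best: 42 marks.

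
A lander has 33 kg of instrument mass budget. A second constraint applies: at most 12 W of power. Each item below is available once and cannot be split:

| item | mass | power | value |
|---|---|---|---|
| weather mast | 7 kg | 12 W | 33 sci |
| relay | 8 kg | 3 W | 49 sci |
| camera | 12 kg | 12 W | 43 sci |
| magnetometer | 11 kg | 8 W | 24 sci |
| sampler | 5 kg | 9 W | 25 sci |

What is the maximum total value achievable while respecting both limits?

74 sci

Feasible sets respecting both limits:
- relay+sampler: mass 13, power 12, value 74
- relay+magnetometer: mass 19, power 11, value 73
- relay: mass 8, power 3, value 49
Best: 74 sci.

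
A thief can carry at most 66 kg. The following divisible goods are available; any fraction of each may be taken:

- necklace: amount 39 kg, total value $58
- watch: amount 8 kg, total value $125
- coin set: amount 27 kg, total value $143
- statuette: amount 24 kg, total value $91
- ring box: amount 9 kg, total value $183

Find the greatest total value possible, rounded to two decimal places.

Take in order of value per unit:
- ring box (183/9 per unit): all 9 → value 183, running total 183.00
- watch (125/8 per unit): all 8 → value 125, running total 308.00
- coin set (143/27 per unit): all 27 → value 143, running total 451.00
- statuette (91/24 per unit): 22 of 24 → value 22×91/24 = 83.4167, running total 534.42
Total 534.42.

534.42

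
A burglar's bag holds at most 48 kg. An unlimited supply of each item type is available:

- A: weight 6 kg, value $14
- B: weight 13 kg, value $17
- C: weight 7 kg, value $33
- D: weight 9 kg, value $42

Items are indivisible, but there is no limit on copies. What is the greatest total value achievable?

$225

Best value-per-unit is C at 33/7; filling with it alone gives 6×33 = 198.
Optimal mix: 3×C + 3×D → weight 48, value 225.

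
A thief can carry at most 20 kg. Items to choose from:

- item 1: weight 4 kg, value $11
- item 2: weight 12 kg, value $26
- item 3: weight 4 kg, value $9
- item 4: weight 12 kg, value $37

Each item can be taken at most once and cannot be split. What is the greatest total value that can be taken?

$57

Check high-value combinations within 20 kg:
- item 1+item 3+item 4: weight 4+4+12=20, value 11+9+37=57
- item 1+item 4: weight 4+12=16, value 11+37=48
- item 3+item 4: weight 4+12=16, value 9+37=46
- item 1+item 2+item 3: weight 4+12+4=20, value 11+26+9=46
Best: $57.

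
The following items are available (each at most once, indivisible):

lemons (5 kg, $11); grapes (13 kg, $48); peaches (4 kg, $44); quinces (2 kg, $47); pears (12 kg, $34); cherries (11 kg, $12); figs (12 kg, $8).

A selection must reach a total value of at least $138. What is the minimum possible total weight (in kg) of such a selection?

Subsets with value ≥ 138, sorted by total weight:
- grapes+peaches+quinces: weight 19, value 139
- lemons+grapes+peaches+quinces: weight 24, value 150
Minimum weight: 19 kg.

19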